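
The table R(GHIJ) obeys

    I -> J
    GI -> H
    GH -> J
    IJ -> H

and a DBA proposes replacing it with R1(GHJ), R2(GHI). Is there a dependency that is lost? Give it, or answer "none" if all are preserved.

Check I → J: no single fragment contains all of {IJ}, and the restricted closure of {I} across the fragments never reaches {J}.
GI → H is preserved.
GH → J is preserved.
IJ → H is preserved.

I -> J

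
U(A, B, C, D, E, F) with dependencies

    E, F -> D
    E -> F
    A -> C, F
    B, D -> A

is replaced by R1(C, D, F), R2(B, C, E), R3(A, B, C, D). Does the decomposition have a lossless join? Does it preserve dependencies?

Lossless test (chase): applying each FD to every pair of rows produces no changes in the tableau, so no row becomes fully distinguished — the join is lossy.
Dependency preservation: the restricted closure of {E, F} across the fragments never reaches {D}, so E, F → D cannot be enforced without a join — not preserved.

lossy and not dependency-preserving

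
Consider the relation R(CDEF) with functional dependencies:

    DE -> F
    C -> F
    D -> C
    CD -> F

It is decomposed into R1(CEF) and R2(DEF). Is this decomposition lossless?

Common attributes: R1 ∩ R2 = {EF}.
No dependency enlarges {EF}, so (EF)⁺ = {EF}.
The closure contains neither all of R1 = {CEF} nor all of R2 = {DEF}, so the common attributes are not a superkey of either fragment. The join is lossy.

No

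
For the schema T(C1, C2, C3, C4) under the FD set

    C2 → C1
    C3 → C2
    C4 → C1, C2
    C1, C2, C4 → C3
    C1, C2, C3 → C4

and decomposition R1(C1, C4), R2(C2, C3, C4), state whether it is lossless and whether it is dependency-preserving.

lossless but not dependency-preserving

Lossless test: (C4)⁺ = {C1, C2, C3, C4}, which contains all of one fragment — lossless.
Dependency preservation: the restricted closure of {C2} across the fragments never reaches {C1}, so C2 → C1 cannot be enforced without a join — not preserved.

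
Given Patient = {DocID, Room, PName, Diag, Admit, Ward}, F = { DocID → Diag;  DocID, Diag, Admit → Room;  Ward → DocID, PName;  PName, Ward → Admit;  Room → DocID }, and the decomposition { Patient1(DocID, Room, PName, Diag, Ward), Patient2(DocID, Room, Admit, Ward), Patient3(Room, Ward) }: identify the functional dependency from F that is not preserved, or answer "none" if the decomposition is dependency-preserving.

DocID → Diag lies within Patient1.
DocID, Diag, Admit → Room: restricted closure across fragments reaches Room.
Ward → DocID, PName lies within Patient1.
PName, Ward → Admit: restricted closure across fragments reaches Admit.
Room → DocID lies within Patient1.
Every dependency is enforceable on the fragments, so the decomposition is dependency-preserving.

none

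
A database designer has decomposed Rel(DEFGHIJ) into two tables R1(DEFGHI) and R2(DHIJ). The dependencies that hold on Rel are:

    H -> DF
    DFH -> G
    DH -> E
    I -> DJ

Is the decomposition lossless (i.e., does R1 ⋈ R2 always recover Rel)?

Common attributes: R1 ∩ R2 = {DHI}.
Closure of {DHI}: H → DF applies, adding F; DFH → G applies, adding G; DH → E applies, adding E; I → DJ applies, adding J. So (DHI)⁺ = {DEFGHIJ}.
This closure contains every attribute of R1, so R1 ∩ R2 → R1. The join is lossless.

Yes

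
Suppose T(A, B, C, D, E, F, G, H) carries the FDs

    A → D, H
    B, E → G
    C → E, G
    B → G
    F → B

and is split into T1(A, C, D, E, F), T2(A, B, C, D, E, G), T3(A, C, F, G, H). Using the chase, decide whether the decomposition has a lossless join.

Chase test. Columns are A, B, C, D, E, F, G, H; row i has aⱼ where attribute j ∈ Ti, else bᵢⱼ.
Initial tableau (one row per fragment):
  row 1: a1 b12 a3 a4 a5 a6 b17 b18
  row 2: a1 a2 a3 a4 a5 b26 a7 b28
  row 3: a1 b32 a3 b34 b35 a6 a7 a8
Rows 1 and 2 agree on A; apply A→D, H and equate their D, H entries.
Rows 1 and 3 agree on A; apply A→D, H and equate their D, H entries.
Rows 1 and 2 agree on C; apply C→E, G and equate their E, G entries.
Rows 1 and 3 agree on C; apply C→E, G and equate their E, G entries.
Rows 1 and 3 agree on F; apply F→B and equate their B entries.
No row becomes fully distinguished — the join is lossy.

No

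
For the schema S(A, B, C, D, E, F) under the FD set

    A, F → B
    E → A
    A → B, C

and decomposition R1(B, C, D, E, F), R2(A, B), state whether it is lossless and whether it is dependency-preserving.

Lossless test: (B)⁺ = {B}, which is a superkey of neither fragment — lossy.
Dependency preservation: the restricted closure of {E} across the fragments never reaches {A}, so E → A cannot be enforced without a join — not preserved.

lossy and not dependency-preserving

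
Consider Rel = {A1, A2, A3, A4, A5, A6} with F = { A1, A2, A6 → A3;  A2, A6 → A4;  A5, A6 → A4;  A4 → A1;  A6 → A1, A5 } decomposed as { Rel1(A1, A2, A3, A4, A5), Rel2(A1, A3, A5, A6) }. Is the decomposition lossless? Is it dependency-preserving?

Lossless test: (A1, A3, A5)⁺ = {A1, A3, A5}, which is a superkey of neither fragment — lossy.
Dependency preservation: the restricted closure of {A1, A2, A6} across the fragments never reaches {A3}, so A1, A2, A6 → A3 cannot be enforced without a join — not preserved.

lossy and not dependency-preserving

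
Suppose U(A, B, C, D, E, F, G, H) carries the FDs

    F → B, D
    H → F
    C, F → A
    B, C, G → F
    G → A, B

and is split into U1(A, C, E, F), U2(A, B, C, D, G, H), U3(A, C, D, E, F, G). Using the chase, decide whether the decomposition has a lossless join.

No

Chase test. Columns are A, B, C, D, E, F, G, H; row i has aⱼ where attribute j ∈ Ui, else bᵢⱼ.
Initial tableau (one row per fragment):
  row 1: a1 b12 a3 b14 a5 a6 b17 b18
  row 2: a1 a2 a3 a4 b25 b26 a7 a8
  row 3: a1 b32 a3 a4 a5 a6 a7 b38
Rows 1 and 3 agree on F; apply F→B, D and equate their B, D entries.
Rows 2 and 3 agree on G; apply G→A, B and equate their A, B entries.
Rows 2 and 3 agree on B, C, G; apply B, C, G→F and equate their F entries.
No row becomes fully distinguished — the join is lossy.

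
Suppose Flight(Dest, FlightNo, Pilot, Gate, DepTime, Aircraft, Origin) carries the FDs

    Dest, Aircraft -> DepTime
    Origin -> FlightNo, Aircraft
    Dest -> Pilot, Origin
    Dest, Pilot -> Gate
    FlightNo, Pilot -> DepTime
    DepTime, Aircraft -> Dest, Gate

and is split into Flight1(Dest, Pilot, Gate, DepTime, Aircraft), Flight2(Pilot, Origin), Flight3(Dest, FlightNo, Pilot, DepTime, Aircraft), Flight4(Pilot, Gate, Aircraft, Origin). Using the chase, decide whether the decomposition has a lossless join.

Chase test. Columns are Dest, FlightNo, Pilot, Gate, DepTime, Aircraft, Origin; row i has aⱼ where attribute j ∈ Flighti, else bᵢⱼ.
Initial tableau (one row per fragment):
  row 1: a1 b12 a3 a4 a5 a6 b17
  row 2: b21 b22 a3 b24 b25 b26 a7
  row 3: a1 a2 a3 b34 a5 a6 b37
  row 4: b41 b42 a3 a4 b45 a6 a7
Rows 2 and 4 agree on Origin; apply Origin→FlightNo, Aircraft and equate their FlightNo, Aircraft entries.
Rows 1 and 3 agree on Dest; apply Dest→Pilot, Origin and equate their Pilot, Origin entries.
Rows 1 and 3 agree on Dest, Pilot; apply Dest, Pilot→Gate and equate their Gate entries.
Rows 2 and 4 agree on FlightNo, Pilot; apply FlightNo, Pilot→DepTime and equate their DepTime entries.
Rows 2 and 4 agree on DepTime, Aircraft; apply DepTime, Aircraft→Dest, Gate and equate their Dest, Gate entries.
Rows 1 and 3 agree on Origin; apply Origin→FlightNo, Aircraft and equate their FlightNo, Aircraft entries.
No row becomes fully distinguished — the join is lossy.

No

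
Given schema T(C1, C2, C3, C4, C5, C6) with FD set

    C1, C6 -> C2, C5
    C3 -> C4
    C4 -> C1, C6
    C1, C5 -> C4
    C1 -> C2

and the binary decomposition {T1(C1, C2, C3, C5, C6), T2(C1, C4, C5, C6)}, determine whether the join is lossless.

Yes

Common attributes: T1 ∩ T2 = {C1, C5, C6}.
Closure of {C1, C5, C6}: C1, C6 → C2, C5 applies, adding C2; C1, C5 → C4 applies, adding C4. So (C1, C5, C6)⁺ = {C1, C2, C4, C5, C6}.
This closure contains every attribute of T2, so T1 ∩ T2 → T2. The join is lossless.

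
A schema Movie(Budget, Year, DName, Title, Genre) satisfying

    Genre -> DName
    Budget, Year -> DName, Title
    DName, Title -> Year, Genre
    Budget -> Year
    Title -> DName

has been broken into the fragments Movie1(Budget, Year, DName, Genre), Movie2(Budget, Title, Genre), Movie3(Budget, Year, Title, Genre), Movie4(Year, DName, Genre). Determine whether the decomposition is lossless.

Chase test. Columns are Budget, Year, DName, Title, Genre; row i has aⱼ where attribute j ∈ Moviei, else bᵢⱼ.
Initial tableau (one row per fragment):
  row 1: a1 a2 a3 b14 a5
  row 2: a1 b22 b23 a4 a5
  row 3: a1 a2 b33 a4 a5
  row 4: b41 a2 a3 b44 a5
Rows 1 and 2 agree on Genre; apply Genre→DName and equate their DName entries.
Rows 1 and 3 agree on Genre; apply Genre→DName and equate their DName entries.
Rows 1 and 3 agree on Budget, Year; apply Budget, Year→DName, Title and equate their DName, Title entries.
Rows 1 and 2 agree on DName, Title; apply DName, Title→Year, Genre and equate their Year, Genre entries.
Row 1 is now all distinguished symbols — the join is lossless.

Yes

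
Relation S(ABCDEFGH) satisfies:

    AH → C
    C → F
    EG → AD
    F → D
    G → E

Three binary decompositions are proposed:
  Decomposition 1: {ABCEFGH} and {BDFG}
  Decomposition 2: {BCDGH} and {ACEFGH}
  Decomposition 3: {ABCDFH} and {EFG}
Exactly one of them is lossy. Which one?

Decomposition 1: common = {BFG}, closure = {ABDEFG} → lossless.
Decomposition 2: common = {CGH}, closure = {ACDEFGH} → lossless.
Decomposition 3: common = {F}, closure = {DF} → lossy.

Decomposition 3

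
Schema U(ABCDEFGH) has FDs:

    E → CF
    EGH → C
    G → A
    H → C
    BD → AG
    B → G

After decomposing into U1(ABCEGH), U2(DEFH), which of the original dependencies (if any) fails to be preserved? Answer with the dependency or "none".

none

E → CF: restricted closure across fragments reaches CF.
EGH → C lies within U1.
G → A lies within U1.
H → C lies within U1.
BD → AG: restricted closure across fragments reaches AG.
B → G lies within U1.
Every dependency is enforceable on the fragments, so the decomposition is dependency-preserving.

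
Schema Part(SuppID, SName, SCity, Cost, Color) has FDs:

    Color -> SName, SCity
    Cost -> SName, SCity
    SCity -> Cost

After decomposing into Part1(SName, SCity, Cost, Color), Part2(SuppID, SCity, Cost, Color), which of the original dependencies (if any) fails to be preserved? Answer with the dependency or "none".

Color → SName, SCity lies within Part1.
Cost → SName, SCity lies within Part1.
SCity → Cost lies within Part1.
Every dependency is enforceable on the fragments, so the decomposition is dependency-preserving.

none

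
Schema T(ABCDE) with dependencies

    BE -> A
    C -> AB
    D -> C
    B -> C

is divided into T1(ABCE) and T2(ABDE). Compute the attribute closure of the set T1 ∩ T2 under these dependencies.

T1 ∩ T2 = {ABE}.
B → C applies, adding C
Closure: {ABCE}.

ABCE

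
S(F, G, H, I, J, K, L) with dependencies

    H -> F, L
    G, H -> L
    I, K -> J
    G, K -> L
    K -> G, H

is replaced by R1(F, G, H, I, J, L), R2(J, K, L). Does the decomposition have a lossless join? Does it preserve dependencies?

lossy and not dependency-preserving

Lossless test: (J, L)⁺ = {J, L}, which is a superkey of neither fragment — lossy.
Dependency preservation: the restricted closure of {I, K} across the fragments never reaches {J}, so I, K → J cannot be enforced without a join — not preserved.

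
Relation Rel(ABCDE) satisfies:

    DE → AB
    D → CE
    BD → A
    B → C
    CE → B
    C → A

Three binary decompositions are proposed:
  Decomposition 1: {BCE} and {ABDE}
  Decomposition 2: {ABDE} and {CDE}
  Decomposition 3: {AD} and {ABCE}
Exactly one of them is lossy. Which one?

Decomposition 1: common = {BE}, closure = {ABCE} → lossless.
Decomposition 2: common = {DE}, closure = {ABCDE} → lossless.
Decomposition 3: common = {A}, closure = {A} → lossy.

Decomposition 3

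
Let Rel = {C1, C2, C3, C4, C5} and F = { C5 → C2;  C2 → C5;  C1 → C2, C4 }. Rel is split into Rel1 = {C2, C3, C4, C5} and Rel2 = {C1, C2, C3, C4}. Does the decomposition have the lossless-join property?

Yes

Common attributes: Rel1 ∩ Rel2 = {C2, C3, C4}.
Closure of {C2, C3, C4}: C2 → C5 applies, adding C5. So (C2, C3, C4)⁺ = {C2, C3, C4, C5}.
This closure contains every attribute of Rel1, so Rel1 ∩ Rel2 → Rel1. The join is lossless.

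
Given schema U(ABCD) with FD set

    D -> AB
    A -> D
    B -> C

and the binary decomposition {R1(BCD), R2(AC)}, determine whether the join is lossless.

Common attributes: R1 ∩ R2 = {C}.
No dependency enlarges {C}, so (C)⁺ = {C}.
The closure contains neither all of R1 = {BCD} nor all of R2 = {AC}, so the common attributes are not a superkey of either fragment. The join is lossy.

No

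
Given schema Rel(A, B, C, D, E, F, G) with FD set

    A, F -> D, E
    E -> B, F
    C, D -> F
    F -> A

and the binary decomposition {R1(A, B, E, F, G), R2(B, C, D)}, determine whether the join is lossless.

Common attributes: R1 ∩ R2 = {B}.
No dependency enlarges {B}, so (B)⁺ = {B}.
The closure contains neither all of R1 = {A, B, E, F, G} nor all of R2 = {B, C, D}, so the common attributes are not a superkey of either fragment. The join is lossy.

No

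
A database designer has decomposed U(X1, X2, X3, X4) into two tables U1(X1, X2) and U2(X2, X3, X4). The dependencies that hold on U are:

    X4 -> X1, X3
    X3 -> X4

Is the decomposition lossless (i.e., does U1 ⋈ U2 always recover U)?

No

Common attributes: U1 ∩ U2 = {X2}.
No dependency enlarges {X2}, so (X2)⁺ = {X2}.
The closure contains neither all of U1 = {X1, X2} nor all of U2 = {X2, X3, X4}, so the common attributes are not a superkey of either fragment. The join is lossy.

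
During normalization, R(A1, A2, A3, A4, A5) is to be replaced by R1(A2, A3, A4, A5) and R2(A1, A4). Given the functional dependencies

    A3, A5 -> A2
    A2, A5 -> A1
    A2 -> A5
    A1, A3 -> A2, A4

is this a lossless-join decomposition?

Common attributes: R1 ∩ R2 = {A4}.
No dependency enlarges {A4}, so (A4)⁺ = {A4}.
The closure contains neither all of R1 = {A2, A3, A4, A5} nor all of R2 = {A1, A4}, so the common attributes are not a superkey of either fragment. The join is lossy.

No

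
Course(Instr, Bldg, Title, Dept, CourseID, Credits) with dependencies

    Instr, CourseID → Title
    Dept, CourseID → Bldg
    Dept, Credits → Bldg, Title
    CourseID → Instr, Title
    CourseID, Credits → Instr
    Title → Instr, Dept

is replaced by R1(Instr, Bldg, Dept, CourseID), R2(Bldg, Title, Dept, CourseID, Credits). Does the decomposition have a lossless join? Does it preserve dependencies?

Lossless test: (Bldg, Dept, CourseID)⁺ = {Instr, Bldg, Title, Dept, CourseID}, which contains all of one fragment — lossless.
Dependency preservation: the restricted closure of {Title} across the fragments never reaches {Instr, Dept}, so Title → Instr, Dept cannot be enforced without a join — not preserved.

lossless but not dependency-preserving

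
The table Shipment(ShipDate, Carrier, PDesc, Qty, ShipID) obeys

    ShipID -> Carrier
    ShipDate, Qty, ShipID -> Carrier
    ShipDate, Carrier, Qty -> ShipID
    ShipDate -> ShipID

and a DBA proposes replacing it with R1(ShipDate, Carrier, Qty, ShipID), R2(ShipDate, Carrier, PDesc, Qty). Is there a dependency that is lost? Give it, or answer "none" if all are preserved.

none

ShipID → Carrier lies within R1.
ShipDate, Qty, ShipID → Carrier lies within R1.
ShipDate, Carrier, Qty → ShipID lies within R1.
ShipDate → ShipID lies within R1.
Every dependency is enforceable on the fragments, so the decomposition is dependency-preserving.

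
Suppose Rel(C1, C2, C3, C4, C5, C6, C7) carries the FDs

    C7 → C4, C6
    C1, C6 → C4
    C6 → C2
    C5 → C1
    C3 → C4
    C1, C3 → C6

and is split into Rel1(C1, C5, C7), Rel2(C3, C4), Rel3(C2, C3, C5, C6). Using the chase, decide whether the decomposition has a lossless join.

No

Chase test. Columns are C1, C2, C3, C4, C5, C6, C7; row i has aⱼ where attribute j ∈ Reli, else bᵢⱼ.
Initial tableau (one row per fragment):
  row 1: a1 b12 b13 b14 a5 b16 a7
  row 2: b21 b22 a3 a4 b25 b26 b27
  row 3: b31 a2 a3 b34 a5 a6 b37
Rows 1 and 3 agree on C5; apply C5→C1 and equate their C1 entries.
Rows 2 and 3 agree on C3; apply C3→C4 and equate their C4 entries.
No row becomes fully distinguished — the join is lossy.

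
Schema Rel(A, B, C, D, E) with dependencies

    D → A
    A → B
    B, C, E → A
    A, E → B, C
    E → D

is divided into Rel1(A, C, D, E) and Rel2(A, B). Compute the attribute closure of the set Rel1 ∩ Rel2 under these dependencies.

A, B

Rel1 ∩ Rel2 = {A}.
A → B applies, adding B
Closure: {A, B}.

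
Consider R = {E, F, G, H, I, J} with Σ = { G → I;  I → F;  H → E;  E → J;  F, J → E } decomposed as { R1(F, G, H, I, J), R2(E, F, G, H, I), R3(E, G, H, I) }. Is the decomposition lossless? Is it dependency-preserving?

Lossless test (chase): Rows 1 and 3 agree on I; apply I→F and equate their F entries. Rows 1 and 2 agree on H; apply H→E and equate their E entries. Rows 1 and 2 agree on E; apply E→J and equate their J entries. Rows 1 and 3 agree on E; apply E→J and equate their J entries. Row 1 is now all distinguished symbols — the join is lossless.
Dependency preservation: the restricted closure of {E} across the fragments never reaches {J}, so E → J cannot be enforced without a join — not preserved.

lossless but not dependency-preserving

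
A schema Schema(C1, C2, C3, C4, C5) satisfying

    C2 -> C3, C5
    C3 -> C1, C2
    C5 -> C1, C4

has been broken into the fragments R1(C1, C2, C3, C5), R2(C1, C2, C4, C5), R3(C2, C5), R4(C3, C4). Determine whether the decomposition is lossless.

Yes

Chase test. Columns are C1, C2, C3, C4, C5; row i has aⱼ where attribute j ∈ Ri, else bᵢⱼ.
Initial tableau (one row per fragment):
  row 1: a1 a2 a3 b14 a5
  row 2: a1 a2 b23 a4 a5
  row 3: b31 a2 b33 b34 a5
  row 4: b41 b42 a3 a4 b45
Rows 1 and 2 agree on C2; apply C2→C3, C5 and equate their C3, C5 entries.
Rows 1 and 3 agree on C2; apply C2→C3, C5 and equate their C3, C5 entries.
Rows 1 and 3 agree on C3; apply C3→C1, C2 and equate their C1, C2 entries.
Rows 1 and 4 agree on C3; apply C3→C1, C2 and equate their C1, C2 entries.
Rows 1 and 2 agree on C5; apply C5→C1, C4 and equate their C1, C4 entries.
Rows 1 and 3 agree on C5; apply C5→C1, C4 and equate their C1, C4 entries.
Rows 1 and 4 agree on C2; apply C2→C3, C5 and equate their C3, C5 entries.
Row 1 is now all distinguished symbols — the join is lossless.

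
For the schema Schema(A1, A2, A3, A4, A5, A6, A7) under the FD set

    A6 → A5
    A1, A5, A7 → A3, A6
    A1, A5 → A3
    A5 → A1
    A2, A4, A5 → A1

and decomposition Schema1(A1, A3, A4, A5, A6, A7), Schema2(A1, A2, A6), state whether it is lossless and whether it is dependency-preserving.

Lossless test: (A1, A6)⁺ = {A1, A3, A5, A6}, which is a superkey of neither fragment — lossy.
Dependency preservation: A2, A4, A5 → A1 is not contained in any single fragment, but the restricted closure of its left-hand side across the fragments still reaches the right-hand side; the remaining FDs each lie inside some fragment. All dependencies are preserved.

lossy but dependency-preserving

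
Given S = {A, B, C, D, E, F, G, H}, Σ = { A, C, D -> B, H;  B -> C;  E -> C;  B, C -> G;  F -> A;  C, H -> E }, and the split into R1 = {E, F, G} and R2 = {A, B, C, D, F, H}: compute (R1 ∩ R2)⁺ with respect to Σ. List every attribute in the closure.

R1 ∩ R2 = {F}.
F → A applies, adding A
Closure: {A, F}.

A, F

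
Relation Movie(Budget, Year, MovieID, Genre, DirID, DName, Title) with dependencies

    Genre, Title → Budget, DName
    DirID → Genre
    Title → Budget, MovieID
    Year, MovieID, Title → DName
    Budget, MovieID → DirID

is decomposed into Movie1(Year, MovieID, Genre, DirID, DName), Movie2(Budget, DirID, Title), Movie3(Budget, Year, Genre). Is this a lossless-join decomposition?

Chase test. Columns are Budget, Year, MovieID, Genre, DirID, DName, Title; row i has aⱼ where attribute j ∈ Moviei, else bᵢⱼ.
Initial tableau (one row per fragment):
  row 1: b11 a2 a3 a4 a5 a6 b17
  row 2: a1 b22 b23 b24 a5 b26 a7
  row 3: a1 a2 b33 a4 b35 b36 b37
Rows 1 and 2 agree on DirID; apply DirID→Genre and equate their Genre entries.
No row becomes fully distinguished — the join is lossy.

No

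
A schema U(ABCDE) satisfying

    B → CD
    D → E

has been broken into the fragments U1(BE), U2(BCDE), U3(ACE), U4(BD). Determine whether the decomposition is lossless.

No

Chase test. Columns are ABCDE; row i has aⱼ where attribute j ∈ Ui, else bᵢⱼ.
Initial tableau (one row per fragment):
  row 1: b11 a2 b13 b14 a5
  row 2: b21 a2 a3 a4 a5
  row 3: a1 b32 a3 b34 a5
  row 4: b41 a2 b43 a4 b45
Rows 1 and 2 agree on B; apply B→CD and equate their CD entries.
Rows 1 and 4 agree on B; apply B→CD and equate their CD entries.
Rows 1 and 4 agree on D; apply D→E and equate their E entries.
No row becomes fully distinguished — the join is lossy.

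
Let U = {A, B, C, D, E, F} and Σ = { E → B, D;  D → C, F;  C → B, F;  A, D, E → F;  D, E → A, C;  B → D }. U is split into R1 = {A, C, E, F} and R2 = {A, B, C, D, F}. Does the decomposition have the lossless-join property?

Yes

Common attributes: R1 ∩ R2 = {A, C, F}.
Closure of {A, C, F}: C → B, F applies, adding B; B → D applies, adding D. So (A, C, F)⁺ = {A, B, C, D, F}.
This closure contains every attribute of R2, so R1 ∩ R2 → R2. The join is lossless.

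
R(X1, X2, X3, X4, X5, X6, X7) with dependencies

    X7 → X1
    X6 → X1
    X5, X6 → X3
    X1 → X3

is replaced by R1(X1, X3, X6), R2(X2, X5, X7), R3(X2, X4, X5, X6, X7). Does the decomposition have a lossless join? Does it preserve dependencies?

Lossless test (chase): Rows 2 and 3 agree on X7; apply X7→X1 and equate their X1 entries. Rows 1 and 3 agree on X6; apply X6→X1 and equate their X1 entries. Rows 1 and 2 agree on X1; apply X1→X3 and equate their X3 entries. Rows 1 and 3 agree on X1; apply X1→X3 and equate their X3 entries. Row 3 is now all distinguished symbols — the join is lossless.
Dependency preservation: the restricted closure of {X7} across the fragments never reaches {X1}, so X7 → X1 cannot be enforced without a join — not preserved.

lossless but not dependency-preserving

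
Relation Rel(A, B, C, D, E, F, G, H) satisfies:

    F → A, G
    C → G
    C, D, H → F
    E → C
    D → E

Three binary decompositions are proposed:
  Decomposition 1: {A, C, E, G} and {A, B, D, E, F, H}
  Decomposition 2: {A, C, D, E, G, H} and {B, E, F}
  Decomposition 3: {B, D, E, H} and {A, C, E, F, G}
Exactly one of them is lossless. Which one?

Decomposition 1: common = {A, E}, closure = {A, C, E, G} → lossless.
Decomposition 2: common = {E}, closure = {C, E, G} → lossy.
Decomposition 3: common = {E}, closure = {C, E, G} → lossy.

Decomposition 1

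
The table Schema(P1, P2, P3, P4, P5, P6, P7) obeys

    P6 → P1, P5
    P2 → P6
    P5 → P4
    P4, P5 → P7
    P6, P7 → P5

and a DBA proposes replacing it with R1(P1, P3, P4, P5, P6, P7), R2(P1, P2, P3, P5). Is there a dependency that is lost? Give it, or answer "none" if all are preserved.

Check P2 → P6: no single fragment contains all of {P2, P6}, and the restricted closure of {P2} across the fragments never reaches {P6}.
P6 → P1, P5 is preserved.
P5 → P4 is preserved.
P4, P5 → P7 is preserved.
P6, P7 → P5 is preserved.

P2 → P6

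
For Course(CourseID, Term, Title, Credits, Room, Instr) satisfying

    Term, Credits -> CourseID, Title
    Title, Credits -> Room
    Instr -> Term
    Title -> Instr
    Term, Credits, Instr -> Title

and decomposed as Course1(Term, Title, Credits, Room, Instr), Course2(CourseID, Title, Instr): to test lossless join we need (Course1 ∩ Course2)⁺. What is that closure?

Term, Title, Instr

Course1 ∩ Course2 = {Title, Instr}.
Instr → Term applies, adding Term
Closure: {Term, Title, Instr}.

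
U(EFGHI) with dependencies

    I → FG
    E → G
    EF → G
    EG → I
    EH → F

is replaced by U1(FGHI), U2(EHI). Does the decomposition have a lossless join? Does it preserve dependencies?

lossless and dependency-preserving

Lossless test: (HI)⁺ = {FGHI}, which contains all of one fragment — lossless.
Dependency preservation: E → G; EF → G; EG → I; EH → F are not contained in any single fragment, but the restricted closure of each left-hand side across the fragments still reaches the right-hand side; the remaining FDs each lie inside some fragment. All dependencies are preserved.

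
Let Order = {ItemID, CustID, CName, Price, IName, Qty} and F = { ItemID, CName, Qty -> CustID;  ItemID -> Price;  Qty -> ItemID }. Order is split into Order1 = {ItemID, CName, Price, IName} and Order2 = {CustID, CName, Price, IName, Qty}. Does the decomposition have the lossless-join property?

No

Common attributes: Order1 ∩ Order2 = {CName, Price, IName}.
No dependency enlarges {CName, Price, IName}, so (CName, Price, IName)⁺ = {CName, Price, IName}.
The closure contains neither all of Order1 = {ItemID, CName, Price, IName} nor all of Order2 = {CustID, CName, Price, IName, Qty}, so the common attributes are not a superkey of either fragment. The join is lossy.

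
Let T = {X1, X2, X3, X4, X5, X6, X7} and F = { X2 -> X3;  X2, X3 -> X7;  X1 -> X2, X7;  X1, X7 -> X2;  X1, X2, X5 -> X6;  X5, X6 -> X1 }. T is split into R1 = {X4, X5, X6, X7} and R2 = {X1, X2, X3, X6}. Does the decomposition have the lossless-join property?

No

Common attributes: R1 ∩ R2 = {X6}.
No dependency enlarges {X6}, so (X6)⁺ = {X6}.
The closure contains neither all of R1 = {X4, X5, X6, X7} nor all of R2 = {X1, X2, X3, X6}, so the common attributes are not a superkey of either fragment. The join is lossy.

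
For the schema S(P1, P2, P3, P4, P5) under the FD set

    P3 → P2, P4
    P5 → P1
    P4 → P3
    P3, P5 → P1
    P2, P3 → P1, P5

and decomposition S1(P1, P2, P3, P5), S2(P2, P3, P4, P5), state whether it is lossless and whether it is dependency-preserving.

Lossless test: (P2, P3, P5)⁺ = {P1, P2, P3, P4, P5}, which contains all of one fragment — lossless.
Dependency preservation: every FD's attributes lie within a single fragment, so each can be enforced locally — preserved.

lossless and dependency-preserving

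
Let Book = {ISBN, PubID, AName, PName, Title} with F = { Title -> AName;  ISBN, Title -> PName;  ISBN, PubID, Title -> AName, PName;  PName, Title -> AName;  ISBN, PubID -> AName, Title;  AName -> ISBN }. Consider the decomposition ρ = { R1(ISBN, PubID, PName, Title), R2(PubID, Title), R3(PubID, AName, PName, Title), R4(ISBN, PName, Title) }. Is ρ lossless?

Yes

Chase test. Columns are ISBN, PubID, AName, PName, Title; row i has aⱼ where attribute j ∈ Ri, else bᵢⱼ.
Initial tableau (one row per fragment):
  row 1: a1 a2 b13 a4 a5
  row 2: b21 a2 b23 b24 a5
  row 3: b31 a2 a3 a4 a5
  row 4: a1 b42 b43 a4 a5
Rows 1 and 2 agree on Title; apply Title→AName and equate their AName entries.
Rows 1 and 3 agree on Title; apply Title→AName and equate their AName entries.
Rows 1 and 4 agree on Title; apply Title→AName and equate their AName entries.
Rows 1 and 2 agree on AName; apply AName→ISBN and equate their ISBN entries.
Rows 1 and 3 agree on AName; apply AName→ISBN and equate their ISBN entries.
Rows 1 and 2 agree on ISBN, Title; apply ISBN, Title→PName and equate their PName entries.
Row 1 is now all distinguished symbols — the join is lossless.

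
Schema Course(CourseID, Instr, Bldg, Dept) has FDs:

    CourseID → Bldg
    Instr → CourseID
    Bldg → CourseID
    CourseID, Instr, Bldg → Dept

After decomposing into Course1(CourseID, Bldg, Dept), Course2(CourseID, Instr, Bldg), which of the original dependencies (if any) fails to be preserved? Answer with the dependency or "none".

CourseID, Instr, Bldg → Dept

Check CourseID, Instr, Bldg → Dept: no single fragment contains all of {CourseID, Instr, Bldg, Dept}, and the restricted closure of {CourseID, Instr, Bldg} across the fragments never reaches {Dept}.
CourseID → Bldg is preserved.
Instr → CourseID is preserved.
Bldg → CourseID is preserved.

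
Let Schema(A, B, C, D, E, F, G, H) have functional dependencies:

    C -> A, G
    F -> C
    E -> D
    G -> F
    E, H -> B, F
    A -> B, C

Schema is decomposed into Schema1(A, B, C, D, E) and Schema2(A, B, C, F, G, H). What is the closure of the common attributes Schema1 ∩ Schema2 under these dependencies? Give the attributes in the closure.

A, B, C, F, G

Schema1 ∩ Schema2 = {A, B, C}.
C → A, G applies, adding G
G → F applies, adding F
Closure: {A, B, C, F, G}.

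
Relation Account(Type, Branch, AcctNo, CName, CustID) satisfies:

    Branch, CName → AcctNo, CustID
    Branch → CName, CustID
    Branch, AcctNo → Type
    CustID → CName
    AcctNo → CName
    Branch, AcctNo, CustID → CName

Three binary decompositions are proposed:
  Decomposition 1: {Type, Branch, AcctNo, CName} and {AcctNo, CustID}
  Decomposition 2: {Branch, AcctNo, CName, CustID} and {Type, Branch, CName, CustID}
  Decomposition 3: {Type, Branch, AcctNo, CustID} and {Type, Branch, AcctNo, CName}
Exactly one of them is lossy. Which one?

Decomposition 1: common = {AcctNo}, closure = {AcctNo, CName} → lossy.
Decomposition 2: common = {Branch, CName, CustID}, closure = {Type, Branch, AcctNo, CName, CustID} → lossless.
Decomposition 3: common = {Type, Branch, AcctNo}, closure = {Type, Branch, AcctNo, CName, CustID} → lossless.

Decomposition 1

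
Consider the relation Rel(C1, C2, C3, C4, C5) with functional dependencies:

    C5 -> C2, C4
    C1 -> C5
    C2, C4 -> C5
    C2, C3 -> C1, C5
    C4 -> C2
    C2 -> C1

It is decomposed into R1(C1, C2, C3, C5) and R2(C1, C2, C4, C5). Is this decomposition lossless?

Yes

Common attributes: R1 ∩ R2 = {C1, C2, C5}.
Closure of {C1, C2, C5}: C5 → C2, C4 applies, adding C4. So (C1, C2, C5)⁺ = {C1, C2, C4, C5}.
This closure contains every attribute of R2, so R1 ∩ R2 → R2. The join is lossless.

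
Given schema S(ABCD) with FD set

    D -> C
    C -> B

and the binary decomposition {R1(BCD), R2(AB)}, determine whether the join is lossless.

Common attributes: R1 ∩ R2 = {B}.
No dependency enlarges {B}, so (B)⁺ = {B}.
The closure contains neither all of R1 = {BCD} nor all of R2 = {AB}, so the common attributes are not a superkey of either fragment. The join is lossy.

No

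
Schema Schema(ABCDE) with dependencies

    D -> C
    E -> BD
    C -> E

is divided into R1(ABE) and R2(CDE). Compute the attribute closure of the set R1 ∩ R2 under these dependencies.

R1 ∩ R2 = {E}.
E → BD applies, adding BD
D → C applies, adding C
Closure: {BCDE}.

BCDE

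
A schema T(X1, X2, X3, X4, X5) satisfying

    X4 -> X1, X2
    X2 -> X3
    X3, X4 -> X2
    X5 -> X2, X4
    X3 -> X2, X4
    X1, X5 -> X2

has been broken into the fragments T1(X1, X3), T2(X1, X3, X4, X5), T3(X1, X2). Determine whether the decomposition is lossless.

No

Chase test. Columns are X1, X2, X3, X4, X5; row i has aⱼ where attribute j ∈ Ti, else bᵢⱼ.
Initial tableau (one row per fragment):
  row 1: a1 b12 a3 b14 b15
  row 2: a1 b22 a3 a4 a5
  row 3: a1 a2 b33 b34 b35
Rows 1 and 2 agree on X3; apply X3→X2, X4 and equate their X2, X4 entries.
No row becomes fully distinguished — the join is lossy.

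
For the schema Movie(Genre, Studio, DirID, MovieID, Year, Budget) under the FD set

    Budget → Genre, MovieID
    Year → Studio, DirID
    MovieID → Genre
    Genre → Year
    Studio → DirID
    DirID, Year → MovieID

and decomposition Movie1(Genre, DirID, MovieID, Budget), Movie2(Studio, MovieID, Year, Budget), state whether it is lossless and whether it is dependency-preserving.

lossless but not dependency-preserving

Lossless test: (MovieID, Budget)⁺ = {Genre, Studio, DirID, MovieID, Year, Budget}, which contains all of one fragment — lossless.
Dependency preservation: the restricted closure of {Studio} across the fragments never reaches {DirID}, so Studio → DirID cannot be enforced without a join — not preserved.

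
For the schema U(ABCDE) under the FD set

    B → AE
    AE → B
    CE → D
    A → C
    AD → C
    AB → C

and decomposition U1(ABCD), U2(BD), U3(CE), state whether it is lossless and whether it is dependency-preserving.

Lossless test (chase): Rows 1 and 2 agree on B; apply B→AE and equate their AE entries. Rows 1 and 2 agree on A; apply A→C and equate their C entries. No row becomes fully distinguished — the join is lossy.
Dependency preservation: the restricted closure of {B} across the fragments never reaches {AE}, so B → AE cannot be enforced without a join — not preserved.

lossy and not dependency-preserving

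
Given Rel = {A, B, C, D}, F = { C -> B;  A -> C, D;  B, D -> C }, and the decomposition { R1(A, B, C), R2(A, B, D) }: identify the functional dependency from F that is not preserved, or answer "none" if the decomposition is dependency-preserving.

B, D -> C

Check B, D → C: no single fragment contains all of {B, C, D}, and the restricted closure of {B, D} across the fragments never reaches {C}.
C → B is preserved.
A → C, D is preserved.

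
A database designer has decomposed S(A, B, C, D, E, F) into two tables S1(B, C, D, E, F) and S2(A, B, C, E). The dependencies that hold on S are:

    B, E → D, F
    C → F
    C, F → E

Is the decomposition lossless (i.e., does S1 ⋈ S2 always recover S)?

Common attributes: S1 ∩ S2 = {B, C, E}.
Closure of {B, C, E}: B, E → D, F applies, adding D, F. So (B, C, E)⁺ = {B, C, D, E, F}.
This closure contains every attribute of S1, so S1 ∩ S2 → S1. The join is lossless.

Yes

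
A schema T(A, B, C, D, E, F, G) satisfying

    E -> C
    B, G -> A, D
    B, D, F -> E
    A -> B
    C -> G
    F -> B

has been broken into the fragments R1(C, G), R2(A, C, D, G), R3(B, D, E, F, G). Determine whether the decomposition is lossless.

Chase test. Columns are A, B, C, D, E, F, G; row i has aⱼ where attribute j ∈ Ri, else bᵢⱼ.
Initial tableau (one row per fragment):
  row 1: b11 b12 a3 b14 b15 b16 a7
  row 2: a1 b22 a3 a4 b25 b26 a7
  row 3: b31 a2 b33 a4 a5 a6 a7
No row becomes fully distinguished — the join is lossy.

No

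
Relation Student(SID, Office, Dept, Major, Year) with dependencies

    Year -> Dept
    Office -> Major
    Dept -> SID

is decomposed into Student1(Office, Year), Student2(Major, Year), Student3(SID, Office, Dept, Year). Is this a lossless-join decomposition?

Chase test. Columns are SID, Office, Dept, Major, Year; row i has aⱼ where attribute j ∈ Studenti, else bᵢⱼ.
Initial tableau (one row per fragment):
  row 1: b11 a2 b13 b14 a5
  row 2: b21 b22 b23 a4 a5
  row 3: a1 a2 a3 b34 a5
Rows 1 and 2 agree on Year; apply Year→Dept and equate their Dept entries.
Rows 1 and 3 agree on Year; apply Year→Dept and equate their Dept entries.
Rows 1 and 3 agree on Office; apply Office→Major and equate their Major entries.
Rows 1 and 2 agree on Dept; apply Dept→SID and equate their SID entries.
Rows 1 and 3 agree on Dept; apply Dept→SID and equate their SID entries.
No row becomes fully distinguished — the join is lossy.

No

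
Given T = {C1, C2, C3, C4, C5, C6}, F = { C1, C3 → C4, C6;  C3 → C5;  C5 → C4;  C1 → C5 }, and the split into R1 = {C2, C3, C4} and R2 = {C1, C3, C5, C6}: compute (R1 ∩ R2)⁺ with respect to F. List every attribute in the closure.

C3, C4, C5

R1 ∩ R2 = {C3}.
C3 → C5 applies, adding C5
C5 → C4 applies, adding C4
Closure: {C3, C4, C5}.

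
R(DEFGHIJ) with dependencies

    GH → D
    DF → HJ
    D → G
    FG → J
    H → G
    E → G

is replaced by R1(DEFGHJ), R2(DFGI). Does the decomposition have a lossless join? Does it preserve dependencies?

Lossless test: (DFG)⁺ = {DFGHJ}, which is a superkey of neither fragment — lossy.
Dependency preservation: every FD's attributes lie within a single fragment, so each can be enforced locally — preserved.

lossy but dependency-preserving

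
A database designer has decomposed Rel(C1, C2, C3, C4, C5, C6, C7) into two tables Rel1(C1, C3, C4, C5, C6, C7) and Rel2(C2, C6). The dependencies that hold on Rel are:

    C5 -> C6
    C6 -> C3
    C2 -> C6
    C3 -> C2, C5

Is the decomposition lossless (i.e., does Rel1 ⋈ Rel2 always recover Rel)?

Common attributes: Rel1 ∩ Rel2 = {C6}.
Closure of {C6}: C6 → C3 applies, adding C3; C3 → C2, C5 applies, adding C2, C5. So (C6)⁺ = {C2, C3, C5, C6}.
This closure contains every attribute of Rel2, so Rel1 ∩ Rel2 → Rel2. The join is lossless.

Yes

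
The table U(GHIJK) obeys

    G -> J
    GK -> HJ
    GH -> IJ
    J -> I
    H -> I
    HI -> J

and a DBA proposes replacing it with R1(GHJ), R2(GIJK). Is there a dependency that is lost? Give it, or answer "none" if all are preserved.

GK -> HJ

Check GK → HJ: no single fragment contains all of {GHJK}, and the restricted closure of {GK} across the fragments never reaches {HJ}.
G → J is preserved.
GH → IJ is preserved.
J → I is preserved.
H → I is preserved.
HI → J is preserved.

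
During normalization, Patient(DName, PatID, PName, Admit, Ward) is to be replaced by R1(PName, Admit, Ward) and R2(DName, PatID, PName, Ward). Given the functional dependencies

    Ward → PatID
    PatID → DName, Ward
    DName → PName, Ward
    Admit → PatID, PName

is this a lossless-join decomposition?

Yes

Common attributes: R1 ∩ R2 = {PName, Ward}.
Closure of {PName, Ward}: Ward → PatID applies, adding PatID; PatID → DName, Ward applies, adding DName. So (PName, Ward)⁺ = {DName, PatID, PName, Ward}.
This closure contains every attribute of R2, so R1 ∩ R2 → R2. The join is lossless.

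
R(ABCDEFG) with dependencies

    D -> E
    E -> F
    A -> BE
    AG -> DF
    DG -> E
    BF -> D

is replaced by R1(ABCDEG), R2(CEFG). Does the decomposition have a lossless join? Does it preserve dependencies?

Lossless test: (CEG)⁺ = {CEFG}, which contains all of one fragment — lossless.
Dependency preservation: the restricted closure of {BF} across the fragments never reaches {D}, so BF → D cannot be enforced without a join — not preserved.

lossless but not dependency-preserving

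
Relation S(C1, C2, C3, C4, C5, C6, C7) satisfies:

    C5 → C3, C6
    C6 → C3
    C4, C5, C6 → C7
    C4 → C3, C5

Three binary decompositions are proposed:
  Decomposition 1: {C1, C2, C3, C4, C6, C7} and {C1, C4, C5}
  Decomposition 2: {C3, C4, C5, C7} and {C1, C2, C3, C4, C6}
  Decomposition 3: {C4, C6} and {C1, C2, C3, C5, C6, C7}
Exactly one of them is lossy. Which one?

Decomposition 1: common = {C1, C4}, closure = {C1, C3, C4, C5, C6, C7} → lossless.
Decomposition 2: common = {C3, C4}, closure = {C3, C4, C5, C6, C7} → lossless.
Decomposition 3: common = {C6}, closure = {C3, C6} → lossy.

Decomposition 3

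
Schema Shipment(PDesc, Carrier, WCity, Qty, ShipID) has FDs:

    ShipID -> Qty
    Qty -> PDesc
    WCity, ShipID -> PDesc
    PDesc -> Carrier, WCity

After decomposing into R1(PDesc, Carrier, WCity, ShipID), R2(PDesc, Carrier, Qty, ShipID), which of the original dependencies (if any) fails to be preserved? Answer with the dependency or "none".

ShipID → Qty lies within R2.
Qty → PDesc lies within R2.
WCity, ShipID → PDesc lies within R1.
PDesc → Carrier, WCity lies within R1.
Every dependency is enforceable on the fragments, so the decomposition is dependency-preserving.

none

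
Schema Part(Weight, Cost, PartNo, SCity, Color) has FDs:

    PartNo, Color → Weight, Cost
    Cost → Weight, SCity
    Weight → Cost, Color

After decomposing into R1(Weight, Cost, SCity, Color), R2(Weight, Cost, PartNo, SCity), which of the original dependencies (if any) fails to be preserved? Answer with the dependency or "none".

Check PartNo, Color → Weight, Cost: no single fragment contains all of {Weight, Cost, PartNo, Color}, and the restricted closure of {PartNo, Color} across the fragments never reaches {Weight, Cost}.
Cost → Weight, SCity is preserved.
Weight → Cost, Color is preserved.

PartNo, Color → Weight, Cost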